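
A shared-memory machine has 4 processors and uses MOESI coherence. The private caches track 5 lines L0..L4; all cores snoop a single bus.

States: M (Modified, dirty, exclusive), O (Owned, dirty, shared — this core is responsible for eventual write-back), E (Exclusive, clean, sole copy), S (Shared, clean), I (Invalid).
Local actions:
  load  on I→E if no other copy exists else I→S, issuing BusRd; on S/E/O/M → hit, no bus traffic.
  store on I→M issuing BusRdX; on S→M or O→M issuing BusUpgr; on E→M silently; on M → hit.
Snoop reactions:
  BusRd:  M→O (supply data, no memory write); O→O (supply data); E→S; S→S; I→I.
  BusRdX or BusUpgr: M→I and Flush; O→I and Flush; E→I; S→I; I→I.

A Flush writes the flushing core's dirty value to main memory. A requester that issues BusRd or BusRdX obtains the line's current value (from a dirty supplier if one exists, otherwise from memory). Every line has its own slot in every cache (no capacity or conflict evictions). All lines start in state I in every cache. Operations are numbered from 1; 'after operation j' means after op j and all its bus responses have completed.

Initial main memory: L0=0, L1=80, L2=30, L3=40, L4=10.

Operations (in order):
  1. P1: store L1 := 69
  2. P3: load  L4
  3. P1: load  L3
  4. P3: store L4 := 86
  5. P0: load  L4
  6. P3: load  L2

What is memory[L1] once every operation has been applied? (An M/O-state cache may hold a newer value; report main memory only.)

memory[L1] = 80

1. P1: store L1 := 69  bus=[BusRdX]  L1: P0=I P1=M P2=I P3=I  mem[L1]=80
2. P3: load  L4  bus=[BusRd]  L4: P0=I P1=I P2=I P3=E  mem[L4]=10
3. P1: load  L3  bus=[BusRd]  L3: P0=I P1=E P2=I P3=I  mem[L3]=40
4. P3: store L4 := 86  bus=[-]  L4: P0=I P1=I P2=I P3=M  mem[L4]=10
5. P0: load  L4  bus=[BusRd]  L4: P0=S P1=I P2=I P3=O  mem[L4]=10
6. P3: load  L2  bus=[BusRd]  L2: P0=I P1=I P2=I P3=E  mem[L2]=30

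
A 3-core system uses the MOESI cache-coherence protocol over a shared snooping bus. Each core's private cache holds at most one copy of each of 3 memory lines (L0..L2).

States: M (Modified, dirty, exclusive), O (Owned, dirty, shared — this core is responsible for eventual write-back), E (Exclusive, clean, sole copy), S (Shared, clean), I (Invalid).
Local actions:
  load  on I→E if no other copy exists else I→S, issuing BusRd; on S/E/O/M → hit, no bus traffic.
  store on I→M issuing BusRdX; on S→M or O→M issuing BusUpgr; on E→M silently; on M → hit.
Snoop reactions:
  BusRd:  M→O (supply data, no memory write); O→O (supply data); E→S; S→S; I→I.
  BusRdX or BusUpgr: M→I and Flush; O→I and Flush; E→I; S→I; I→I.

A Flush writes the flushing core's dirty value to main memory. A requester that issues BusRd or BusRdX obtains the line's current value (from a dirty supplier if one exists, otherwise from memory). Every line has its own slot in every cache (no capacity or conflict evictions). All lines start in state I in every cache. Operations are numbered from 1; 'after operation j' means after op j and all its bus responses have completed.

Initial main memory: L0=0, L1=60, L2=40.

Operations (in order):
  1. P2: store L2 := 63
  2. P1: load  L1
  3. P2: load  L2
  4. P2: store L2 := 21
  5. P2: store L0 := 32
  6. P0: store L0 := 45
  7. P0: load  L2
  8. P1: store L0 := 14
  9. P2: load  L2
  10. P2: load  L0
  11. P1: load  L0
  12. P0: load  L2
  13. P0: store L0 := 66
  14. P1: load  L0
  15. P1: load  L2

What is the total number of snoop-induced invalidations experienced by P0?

  op1 P2: store L2 := 63 → I/I/M on L2; bus BusRdX; mem=40
  op2 P1: load  L1 → I/E/I on L1; bus BusRd; mem=60
  op3 P2: load  L2 → I/I/M on L2; bus (none); mem=40
  op4 P2: store L2 := 21 → I/I/M on L2; bus (none); mem=40
  op5 P2: store L0 := 32 → I/I/M on L0; bus BusRdX; mem=0
  op6 P0: store L0 := 45 → M/I/I on L0; bus BusRdX Flush; mem=32
  op7 P0: load  L2 → S/I/O on L2; bus BusRd; mem=40
  op8 P1: store L0 := 14 → I/M/I on L0; bus BusRdX Flush; mem=45
  op9 P2: load  L2 → S/I/O on L2; bus (none); mem=40
  op10 P2: load  L0 → I/O/S on L0; bus BusRd; mem=45
  op11 P1: load  L0 → I/O/S on L0; bus (none); mem=45
  op12 P0: load  L2 → S/I/O on L2; bus (none); mem=40
  op13 P0: store L0 := 66 → M/I/I on L0; bus BusRdX Flush; mem=14
  op14 P1: load  L0 → O/S/I on L0; bus BusRd; mem=14
  op15 P1: load  L2 → S/S/O on L2; bus BusRd; mem=40

invalidations = 1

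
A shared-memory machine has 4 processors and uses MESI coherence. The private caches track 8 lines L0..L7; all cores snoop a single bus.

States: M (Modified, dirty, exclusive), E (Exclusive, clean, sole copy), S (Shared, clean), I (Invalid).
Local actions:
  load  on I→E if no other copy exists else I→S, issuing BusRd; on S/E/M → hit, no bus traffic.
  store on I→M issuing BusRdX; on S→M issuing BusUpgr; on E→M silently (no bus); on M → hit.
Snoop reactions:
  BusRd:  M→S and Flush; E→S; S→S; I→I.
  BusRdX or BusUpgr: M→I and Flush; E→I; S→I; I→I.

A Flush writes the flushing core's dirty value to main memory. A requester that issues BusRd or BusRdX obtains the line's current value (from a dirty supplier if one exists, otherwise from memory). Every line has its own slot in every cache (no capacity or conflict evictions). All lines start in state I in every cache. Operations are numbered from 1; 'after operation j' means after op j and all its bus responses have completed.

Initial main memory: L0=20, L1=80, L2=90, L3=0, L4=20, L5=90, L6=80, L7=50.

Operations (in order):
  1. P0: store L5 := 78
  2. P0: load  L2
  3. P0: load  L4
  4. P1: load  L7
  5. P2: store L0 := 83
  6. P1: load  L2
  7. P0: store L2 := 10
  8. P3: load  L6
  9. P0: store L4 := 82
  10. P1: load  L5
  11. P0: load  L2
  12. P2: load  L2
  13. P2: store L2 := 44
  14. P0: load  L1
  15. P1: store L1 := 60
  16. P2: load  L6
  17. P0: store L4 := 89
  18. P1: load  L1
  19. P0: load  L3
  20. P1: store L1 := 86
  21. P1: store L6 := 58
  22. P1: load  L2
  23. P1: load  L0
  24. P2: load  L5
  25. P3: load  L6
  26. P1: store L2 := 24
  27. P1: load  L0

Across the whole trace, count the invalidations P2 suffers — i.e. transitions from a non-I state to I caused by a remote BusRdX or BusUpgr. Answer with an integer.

step 1: P0: store L5 := 78  ⟶  MIII  (L5)  txn=BusRdX  M[L5]=90
step 2: P0: load  L2  ⟶  EIII  (L2)  txn=BusRd  M[L2]=90
step 3: P0: load  L4  ⟶  EIII  (L4)  txn=BusRd  M[L4]=20
step 4: P1: load  L7  ⟶  IEII  (L7)  txn=BusRd  M[L7]=50
step 5: P2: store L0 := 83  ⟶  IIMI  (L0)  txn=BusRdX  M[L0]=20
step 6: P1: load  L2  ⟶  SSII  (L2)  txn=BusRd  M[L2]=90
step 7: P0: store L2 := 10  ⟶  MIII  (L2)  txn=BusUpgr  M[L2]=90
step 8: P3: load  L6  ⟶  IIIE  (L6)  txn=BusRd  M[L6]=80
step 9: P0: store L4 := 82  ⟶  MIII  (L4)  txn=∅  M[L4]=20
step 10: P1: load  L5  ⟶  SSII  (L5)  txn=BusRd+Flush  M[L5]=78
step 11: P0: load  L2  ⟶  MIII  (L2)  txn=∅  M[L2]=90
step 12: P2: load  L2  ⟶  SISI  (L2)  txn=BusRd+Flush  M[L2]=10
step 13: P2: store L2 := 44  ⟶  IIMI  (L2)  txn=BusUpgr  M[L2]=10
step 14: P0: load  L1  ⟶  EIII  (L1)  txn=BusRd  M[L1]=80
step 15: P1: store L1 := 60  ⟶  IMII  (L1)  txn=BusRdX  M[L1]=80
step 16: P2: load  L6  ⟶  IISS  (L6)  txn=BusRd  M[L6]=80
step 17: P0: store L4 := 89  ⟶  MIII  (L4)  txn=∅  M[L4]=20
step 18: P1: load  L1  ⟶  IMII  (L1)  txn=∅  M[L1]=80
step 19: P0: load  L3  ⟶  EIII  (L3)  txn=BusRd  M[L3]=0
step 20: P1: store L1 := 86  ⟶  IMII  (L1)  txn=∅  M[L1]=80
step 21: P1: store L6 := 58  ⟶  IMII  (L6)  txn=BusRdX  M[L6]=80
step 22: P1: load  L2  ⟶  ISSI  (L2)  txn=BusRd+Flush  M[L2]=44
step 23: P1: load  L0  ⟶  ISSI  (L0)  txn=BusRd+Flush  M[L0]=83
step 24: P2: load  L5  ⟶  SSSI  (L5)  txn=BusRd  M[L5]=78
step 25: P3: load  L6  ⟶  ISIS  (L6)  txn=BusRd+Flush  M[L6]=58
step 26: P1: store L2 := 24  ⟶  IMII  (L2)  txn=BusUpgr  M[L2]=44
step 27: P1: load  L0  ⟶  ISSI  (L0)  txn=∅  M[L0]=83

invalidations = 2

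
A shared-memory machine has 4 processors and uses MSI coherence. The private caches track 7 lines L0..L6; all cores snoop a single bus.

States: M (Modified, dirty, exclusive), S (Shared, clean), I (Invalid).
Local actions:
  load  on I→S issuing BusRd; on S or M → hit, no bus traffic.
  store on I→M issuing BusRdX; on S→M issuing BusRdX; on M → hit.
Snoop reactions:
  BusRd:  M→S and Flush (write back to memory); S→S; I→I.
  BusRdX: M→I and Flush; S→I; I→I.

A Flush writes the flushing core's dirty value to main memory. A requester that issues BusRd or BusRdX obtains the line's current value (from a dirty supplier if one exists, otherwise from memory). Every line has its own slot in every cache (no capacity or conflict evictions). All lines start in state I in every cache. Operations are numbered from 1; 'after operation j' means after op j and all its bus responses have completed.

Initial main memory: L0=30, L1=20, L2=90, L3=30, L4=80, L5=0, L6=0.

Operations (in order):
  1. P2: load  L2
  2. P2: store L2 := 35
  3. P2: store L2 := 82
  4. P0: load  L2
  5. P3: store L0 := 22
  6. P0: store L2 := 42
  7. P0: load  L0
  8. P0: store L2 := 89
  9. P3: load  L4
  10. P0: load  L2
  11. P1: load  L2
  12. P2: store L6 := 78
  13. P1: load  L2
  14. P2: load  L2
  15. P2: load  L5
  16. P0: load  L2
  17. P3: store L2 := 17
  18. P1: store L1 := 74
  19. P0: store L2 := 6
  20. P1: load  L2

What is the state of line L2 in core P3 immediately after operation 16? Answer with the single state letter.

state = I

[1] P2: load  L2 | P0:I, P1:I, P2:S(90), P3:I | bus: BusRd
[2] P2: store L2 := 35 | P0:I, P1:I, P2:M(35), P3:I | bus: BusRdX
[3] P2: store L2 := 82 | P0:I, P1:I, P2:M(82), P3:I | bus: none
[4] P0: load  L2 | P0:S(82), P1:I, P2:S(82), P3:I | bus: BusRd,Flush
[5] P3: store L0 := 22 | P0:I, P1:I, P2:I, P3:M(22) | bus: BusRdX
[6] P0: store L2 := 42 | P0:M(42), P1:I, P2:I, P3:I | bus: BusRdX
[7] P0: load  L0 | P0:S(22), P1:I, P2:I, P3:S(22) | bus: BusRd,Flush
[8] P0: store L2 := 89 | P0:M(89), P1:I, P2:I, P3:I | bus: none
[9] P3: load  L4 | P0:I, P1:I, P2:I, P3:S(80) | bus: BusRd
[10] P0: load  L2 | P0:M(89), P1:I, P2:I, P3:I | bus: none
[11] P1: load  L2 | P0:S(89), P1:S(89), P2:I, P3:I | bus: BusRd,Flush
[12] P2: store L6 := 78 | P0:I, P1:I, P2:M(78), P3:I | bus: BusRdX
[13] P1: load  L2 | P0:S(89), P1:S(89), P2:I, P3:I | bus: none
[14] P2: load  L2 | P0:S(89), P1:S(89), P2:S(89), P3:I | bus: BusRd
[15] P2: load  L5 | P0:I, P1:I, P2:S(0), P3:I | bus: BusRd
[16] P0: load  L2 | P0:S(89), P1:S(89), P2:S(89), P3:I | bus: none
[17] P3: store L2 := 17 | P0:I, P1:I, P2:I, P3:M(17) | bus: BusRdX
[18] P1: store L1 := 74 | P0:I, P1:M(74), P2:I, P3:I | bus: BusRdX
[19] P0: store L2 := 6 | P0:M(6), P1:I, P2:I, P3:I | bus: BusRdX,Flush
[20] P1: load  L2 | P0:S(6), P1:S(6), P2:I, P3:I | bus: BusRd,Flush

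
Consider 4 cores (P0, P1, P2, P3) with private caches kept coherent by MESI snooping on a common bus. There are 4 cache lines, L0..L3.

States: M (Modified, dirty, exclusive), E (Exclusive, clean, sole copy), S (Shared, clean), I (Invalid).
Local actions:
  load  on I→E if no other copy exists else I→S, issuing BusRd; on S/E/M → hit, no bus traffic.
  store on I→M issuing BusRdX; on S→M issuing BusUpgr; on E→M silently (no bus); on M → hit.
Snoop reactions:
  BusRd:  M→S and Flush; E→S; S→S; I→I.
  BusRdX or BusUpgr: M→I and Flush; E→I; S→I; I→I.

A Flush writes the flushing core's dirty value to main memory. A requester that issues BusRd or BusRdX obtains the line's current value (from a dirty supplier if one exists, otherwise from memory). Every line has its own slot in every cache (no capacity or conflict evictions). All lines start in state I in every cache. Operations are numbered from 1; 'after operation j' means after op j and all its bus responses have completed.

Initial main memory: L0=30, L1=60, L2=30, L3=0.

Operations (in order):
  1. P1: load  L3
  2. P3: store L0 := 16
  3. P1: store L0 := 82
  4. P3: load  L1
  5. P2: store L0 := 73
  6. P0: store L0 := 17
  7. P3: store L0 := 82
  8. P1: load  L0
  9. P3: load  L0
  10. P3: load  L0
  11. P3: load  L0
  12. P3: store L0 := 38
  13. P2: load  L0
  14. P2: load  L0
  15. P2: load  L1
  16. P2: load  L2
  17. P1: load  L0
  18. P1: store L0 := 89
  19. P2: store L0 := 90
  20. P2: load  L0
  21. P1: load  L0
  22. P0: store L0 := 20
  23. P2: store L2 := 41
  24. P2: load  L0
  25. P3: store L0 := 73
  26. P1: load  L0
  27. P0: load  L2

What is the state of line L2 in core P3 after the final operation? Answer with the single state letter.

state = I

  op1 P1: load  L3 → I/E/I/I on L3; bus BusRd; mem=0
  op2 P3: store L0 := 16 → I/I/I/M on L0; bus BusRdX; mem=30
  op3 P1: store L0 := 82 → I/M/I/I on L0; bus BusRdX Flush; mem=16
  op4 P3: load  L1 → I/I/I/E on L1; bus BusRd; mem=60
  op5 P2: store L0 := 73 → I/I/M/I on L0; bus BusRdX Flush; mem=82
  op6 P0: store L0 := 17 → M/I/I/I on L0; bus BusRdX Flush; mem=73
  op7 P3: store L0 := 82 → I/I/I/M on L0; bus BusRdX Flush; mem=17
  op8 P1: load  L0 → I/S/I/S on L0; bus BusRd Flush; mem=82
  op9 P3: load  L0 → I/S/I/S on L0; bus (none); mem=82
  op10 P3: load  L0 → I/S/I/S on L0; bus (none); mem=82
  op11 P3: load  L0 → I/S/I/S on L0; bus (none); mem=82
  op12 P3: store L0 := 38 → I/I/I/M on L0; bus BusUpgr; mem=82
  op13 P2: load  L0 → I/I/S/S on L0; bus BusRd Flush; mem=38
  op14 P2: load  L0 → I/I/S/S on L0; bus (none); mem=38
  op15 P2: load  L1 → I/I/S/S on L1; bus BusRd; mem=60
  op16 P2: load  L2 → I/I/E/I on L2; bus BusRd; mem=30
  op17 P1: load  L0 → I/S/S/S on L0; bus BusRd; mem=38
  op18 P1: store L0 := 89 → I/M/I/I on L0; bus BusUpgr; mem=38
  op19 P2: store L0 := 90 → I/I/M/I on L0; bus BusRdX Flush; mem=89
  op20 P2: load  L0 → I/I/M/I on L0; bus (none); mem=89
  op21 P1: load  L0 → I/S/S/I on L0; bus BusRd Flush; mem=90
  op22 P0: store L0 := 20 → M/I/I/I on L0; bus BusRdX; mem=90
  op23 P2: store L2 := 41 → I/I/M/I on L2; bus (none); mem=30
  op24 P2: load  L0 → S/I/S/I on L0; bus BusRd Flush; mem=20
  op25 P3: store L0 := 73 → I/I/I/M on L0; bus BusRdX; mem=20
  op26 P1: load  L0 → I/S/I/S on L0; bus BusRd Flush; mem=73
  op27 P0: load  L2 → S/I/S/I on L2; bus BusRd Flush; mem=41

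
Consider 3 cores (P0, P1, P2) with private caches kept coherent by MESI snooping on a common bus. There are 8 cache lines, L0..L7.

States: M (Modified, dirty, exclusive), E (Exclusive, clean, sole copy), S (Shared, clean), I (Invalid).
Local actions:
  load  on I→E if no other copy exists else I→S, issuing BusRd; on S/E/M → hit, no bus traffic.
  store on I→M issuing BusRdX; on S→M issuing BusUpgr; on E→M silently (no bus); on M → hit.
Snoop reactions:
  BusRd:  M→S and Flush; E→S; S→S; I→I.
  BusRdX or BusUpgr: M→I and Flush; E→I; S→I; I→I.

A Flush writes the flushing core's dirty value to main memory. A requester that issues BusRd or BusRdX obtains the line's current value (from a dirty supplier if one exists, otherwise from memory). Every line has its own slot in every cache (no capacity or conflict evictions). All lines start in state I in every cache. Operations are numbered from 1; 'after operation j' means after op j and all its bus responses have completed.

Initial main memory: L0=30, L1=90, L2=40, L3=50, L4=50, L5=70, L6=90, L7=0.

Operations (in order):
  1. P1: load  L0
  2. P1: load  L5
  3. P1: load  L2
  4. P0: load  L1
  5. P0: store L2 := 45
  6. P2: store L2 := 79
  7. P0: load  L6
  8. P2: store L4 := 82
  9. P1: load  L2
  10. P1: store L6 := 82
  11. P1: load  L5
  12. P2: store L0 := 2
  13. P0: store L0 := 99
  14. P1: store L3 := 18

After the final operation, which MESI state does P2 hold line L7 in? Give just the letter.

[1] P1: load  L0 | P0:I, P1:E(30), P2:I | bus: BusRd
[2] P1: load  L5 | P0:I, P1:E(70), P2:I | bus: BusRd
[3] P1: load  L2 | P0:I, P1:E(40), P2:I | bus: BusRd
[4] P0: load  L1 | P0:E(90), P1:I, P2:I | bus: BusRd
[5] P0: store L2 := 45 | P0:M(45), P1:I, P2:I | bus: BusRdX
[6] P2: store L2 := 79 | P0:I, P1:I, P2:M(79) | bus: BusRdX,Flush
[7] P0: load  L6 | P0:E(90), P1:I, P2:I | bus: BusRd
[8] P2: store L4 := 82 | P0:I, P1:I, P2:M(82) | bus: BusRdX
[9] P1: load  L2 | P0:I, P1:S(79), P2:S(79) | bus: BusRd,Flush
[10] P1: store L6 := 82 | P0:I, P1:M(82), P2:I | bus: BusRdX
[11] P1: load  L5 | P0:I, P1:E(70), P2:I | bus: none
[12] P2: store L0 := 2 | P0:I, P1:I, P2:M(2) | bus: BusRdX
[13] P0: store L0 := 99 | P0:M(99), P1:I, P2:I | bus: BusRdX,Flush
[14] P1: store L3 := 18 | P0:I, P1:M(18), P2:I | bus: BusRdX

state = I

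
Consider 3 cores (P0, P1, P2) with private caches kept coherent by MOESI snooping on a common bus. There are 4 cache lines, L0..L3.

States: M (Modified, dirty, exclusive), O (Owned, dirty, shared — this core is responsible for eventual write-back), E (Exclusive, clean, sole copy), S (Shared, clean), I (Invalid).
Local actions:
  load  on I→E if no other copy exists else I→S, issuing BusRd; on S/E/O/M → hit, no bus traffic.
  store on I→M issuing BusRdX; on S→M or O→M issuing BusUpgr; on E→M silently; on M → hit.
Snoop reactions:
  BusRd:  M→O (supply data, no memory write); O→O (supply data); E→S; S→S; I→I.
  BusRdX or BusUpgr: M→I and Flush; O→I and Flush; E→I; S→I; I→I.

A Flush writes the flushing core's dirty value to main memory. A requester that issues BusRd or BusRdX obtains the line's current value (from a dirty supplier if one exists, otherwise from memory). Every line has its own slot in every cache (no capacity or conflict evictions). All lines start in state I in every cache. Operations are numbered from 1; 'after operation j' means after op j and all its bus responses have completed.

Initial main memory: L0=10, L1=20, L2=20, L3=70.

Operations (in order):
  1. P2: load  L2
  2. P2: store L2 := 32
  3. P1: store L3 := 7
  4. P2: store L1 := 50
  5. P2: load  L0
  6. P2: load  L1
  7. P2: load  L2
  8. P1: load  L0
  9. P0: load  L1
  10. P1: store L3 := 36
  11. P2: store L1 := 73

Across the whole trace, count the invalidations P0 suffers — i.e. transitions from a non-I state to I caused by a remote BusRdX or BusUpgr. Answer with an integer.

[1] P2: load  L2 | P0:I, P1:I, P2:E(20) | bus: BusRd
[2] P2: store L2 := 32 | P0:I, P1:I, P2:M(32) | bus: none
[3] P1: store L3 := 7 | P0:I, P1:M(7), P2:I | bus: BusRdX
[4] P2: store L1 := 50 | P0:I, P1:I, P2:M(50) | bus: BusRdX
[5] P2: load  L0 | P0:I, P1:I, P2:E(10) | bus: BusRd
[6] P2: load  L1 | P0:I, P1:I, P2:M(50) | bus: none
[7] P2: load  L2 | P0:I, P1:I, P2:M(32) | bus: none
[8] P1: load  L0 | P0:I, P1:S(10), P2:S(10) | bus: BusRd
[9] P0: load  L1 | P0:S(50), P1:I, P2:O(50) | bus: BusRd
[10] P1: store L3 := 36 | P0:I, P1:M(36), P2:I | bus: none
[11] P2: store L1 := 73 | P0:I, P1:I, P2:M(73) | bus: BusUpgr

invalidations = 1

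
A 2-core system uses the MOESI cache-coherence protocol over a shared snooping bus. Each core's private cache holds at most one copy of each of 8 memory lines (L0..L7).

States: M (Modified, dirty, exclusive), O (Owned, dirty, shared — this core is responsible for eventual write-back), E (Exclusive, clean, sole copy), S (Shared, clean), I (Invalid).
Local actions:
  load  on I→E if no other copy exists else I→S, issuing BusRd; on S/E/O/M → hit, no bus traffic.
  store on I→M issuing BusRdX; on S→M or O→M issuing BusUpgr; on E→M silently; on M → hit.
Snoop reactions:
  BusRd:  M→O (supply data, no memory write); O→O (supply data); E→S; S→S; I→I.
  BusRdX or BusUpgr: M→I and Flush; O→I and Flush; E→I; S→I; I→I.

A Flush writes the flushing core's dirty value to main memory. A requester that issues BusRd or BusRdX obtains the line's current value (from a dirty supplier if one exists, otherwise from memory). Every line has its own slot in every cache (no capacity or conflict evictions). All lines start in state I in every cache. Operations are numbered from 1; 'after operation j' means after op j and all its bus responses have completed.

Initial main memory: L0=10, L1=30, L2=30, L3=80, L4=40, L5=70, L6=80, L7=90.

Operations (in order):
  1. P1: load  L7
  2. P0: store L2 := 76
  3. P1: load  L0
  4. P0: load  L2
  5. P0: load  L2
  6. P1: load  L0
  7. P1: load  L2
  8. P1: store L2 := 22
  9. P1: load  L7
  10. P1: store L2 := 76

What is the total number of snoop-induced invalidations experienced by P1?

invalidations = 0

  op1 P1: load  L7 → I/E on L7; bus BusRd; mem=90
  op2 P0: store L2 := 76 → M/I on L2; bus BusRdX; mem=30
  op3 P1: load  L0 → I/E on L0; bus BusRd; mem=10
  op4 P0: load  L2 → M/I on L2; bus (none); mem=30
  op5 P0: load  L2 → M/I on L2; bus (none); mem=30
  op6 P1: load  L0 → I/E on L0; bus (none); mem=10
  op7 P1: load  L2 → O/S on L2; bus BusRd; mem=30
  op8 P1: store L2 := 22 → I/M on L2; bus BusUpgr Flush; mem=76
  op9 P1: load  L7 → I/E on L7; bus (none); mem=90
  op10 P1: store L2 := 76 → I/M on L2; bus (none); mem=76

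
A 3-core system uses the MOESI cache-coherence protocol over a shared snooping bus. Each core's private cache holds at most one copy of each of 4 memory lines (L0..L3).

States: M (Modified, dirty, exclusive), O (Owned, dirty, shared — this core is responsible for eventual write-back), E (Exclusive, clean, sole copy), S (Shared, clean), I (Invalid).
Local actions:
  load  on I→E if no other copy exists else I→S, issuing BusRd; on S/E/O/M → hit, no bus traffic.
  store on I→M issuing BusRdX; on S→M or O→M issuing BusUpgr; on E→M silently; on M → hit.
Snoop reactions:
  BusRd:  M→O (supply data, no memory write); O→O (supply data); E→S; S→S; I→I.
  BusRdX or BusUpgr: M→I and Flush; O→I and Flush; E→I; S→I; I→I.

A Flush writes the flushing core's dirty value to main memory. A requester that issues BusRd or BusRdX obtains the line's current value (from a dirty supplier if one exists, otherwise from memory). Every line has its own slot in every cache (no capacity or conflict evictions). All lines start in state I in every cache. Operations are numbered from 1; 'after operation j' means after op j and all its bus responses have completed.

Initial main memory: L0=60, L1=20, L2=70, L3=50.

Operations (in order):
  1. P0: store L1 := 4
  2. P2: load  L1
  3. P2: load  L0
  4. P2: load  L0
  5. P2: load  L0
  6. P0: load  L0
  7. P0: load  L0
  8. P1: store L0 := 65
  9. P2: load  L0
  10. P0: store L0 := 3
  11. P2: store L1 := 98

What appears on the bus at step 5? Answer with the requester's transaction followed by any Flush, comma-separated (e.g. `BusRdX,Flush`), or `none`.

step 1: P0: store L1 := 4  ⟶  MII  (L1)  txn=BusRdX  M[L1]=20
step 2: P2: load  L1  ⟶  OIS  (L1)  txn=BusRd  M[L1]=20
step 3: P2: load  L0  ⟶  IIE  (L0)  txn=BusRd  M[L0]=60
step 4: P2: load  L0  ⟶  IIE  (L0)  txn=∅  M[L0]=60
step 5: P2: load  L0  ⟶  IIE  (L0)  txn=∅  M[L0]=60
step 6: P0: load  L0  ⟶  SIS  (L0)  txn=BusRd  M[L0]=60
step 7: P0: load  L0  ⟶  SIS  (L0)  txn=∅  M[L0]=60
step 8: P1: store L0 := 65  ⟶  IMI  (L0)  txn=BusRdX  M[L0]=60
step 9: P2: load  L0  ⟶  IOS  (L0)  txn=BusRd  M[L0]=60
step 10: P0: store L0 := 3  ⟶  MII  (L0)  txn=BusRdX+Flush  M[L0]=65
step 11: P2: store L1 := 98  ⟶  IIM  (L1)  txn=BusUpgr+Flush  M[L1]=4

bus = none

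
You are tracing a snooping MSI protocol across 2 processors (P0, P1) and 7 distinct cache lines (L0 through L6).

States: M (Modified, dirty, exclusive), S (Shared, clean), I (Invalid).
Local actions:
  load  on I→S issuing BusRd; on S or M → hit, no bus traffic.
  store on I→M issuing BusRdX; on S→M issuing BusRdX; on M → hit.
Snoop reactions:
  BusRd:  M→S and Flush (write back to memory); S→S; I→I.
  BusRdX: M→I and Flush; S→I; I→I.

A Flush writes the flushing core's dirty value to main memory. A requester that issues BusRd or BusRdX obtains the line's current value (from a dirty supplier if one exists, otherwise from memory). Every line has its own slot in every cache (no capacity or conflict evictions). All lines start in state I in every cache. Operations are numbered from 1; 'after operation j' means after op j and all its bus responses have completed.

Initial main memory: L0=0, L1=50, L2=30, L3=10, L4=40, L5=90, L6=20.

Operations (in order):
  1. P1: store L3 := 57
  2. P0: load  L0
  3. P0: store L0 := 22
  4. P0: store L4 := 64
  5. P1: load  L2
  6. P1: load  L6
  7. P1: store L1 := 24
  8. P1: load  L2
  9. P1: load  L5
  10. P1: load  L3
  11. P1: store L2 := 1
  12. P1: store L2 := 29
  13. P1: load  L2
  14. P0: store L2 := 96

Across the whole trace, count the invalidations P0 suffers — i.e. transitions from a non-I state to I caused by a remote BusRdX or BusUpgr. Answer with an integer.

invalidations = 0

  op1 P1: store L3 := 57 → I/M on L3; bus BusRdX; mem=10
  op2 P0: load  L0 → S/I on L0; bus BusRd; mem=0
  op3 P0: store L0 := 22 → M/I on L0; bus BusRdX; mem=0
  op4 P0: store L4 := 64 → M/I on L4; bus BusRdX; mem=40
  op5 P1: load  L2 → I/S on L2; bus BusRd; mem=30
  op6 P1: load  L6 → I/S on L6; bus BusRd; mem=20
  op7 P1: store L1 := 24 → I/M on L1; bus BusRdX; mem=50
  op8 P1: load  L2 → I/S on L2; bus (none); mem=30
  op9 P1: load  L5 → I/S on L5; bus BusRd; mem=90
  op10 P1: load  L3 → I/M on L3; bus (none); mem=10
  op11 P1: store L2 := 1 → I/M on L2; bus BusRdX; mem=30
  op12 P1: store L2 := 29 → I/M on L2; bus (none); mem=30
  op13 P1: load  L2 → I/M on L2; bus (none); mem=30
  op14 P0: store L2 := 96 → M/I on L2; bus BusRdX Flush; mem=29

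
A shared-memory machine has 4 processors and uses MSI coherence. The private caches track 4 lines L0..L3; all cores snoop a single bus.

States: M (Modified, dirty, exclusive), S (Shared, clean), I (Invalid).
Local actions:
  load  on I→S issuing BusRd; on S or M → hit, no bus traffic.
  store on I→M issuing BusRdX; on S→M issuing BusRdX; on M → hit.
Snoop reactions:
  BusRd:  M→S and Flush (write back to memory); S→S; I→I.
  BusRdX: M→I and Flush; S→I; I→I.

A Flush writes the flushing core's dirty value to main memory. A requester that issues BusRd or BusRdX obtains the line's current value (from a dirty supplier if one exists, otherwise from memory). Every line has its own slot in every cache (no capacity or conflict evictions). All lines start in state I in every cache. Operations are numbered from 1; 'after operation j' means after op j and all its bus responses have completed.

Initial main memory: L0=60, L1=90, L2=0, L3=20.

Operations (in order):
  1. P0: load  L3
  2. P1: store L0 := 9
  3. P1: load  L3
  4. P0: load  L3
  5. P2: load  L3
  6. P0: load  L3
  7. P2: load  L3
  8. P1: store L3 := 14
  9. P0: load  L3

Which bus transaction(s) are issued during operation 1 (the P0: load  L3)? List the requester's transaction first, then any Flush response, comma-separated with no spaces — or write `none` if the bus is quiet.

bus = BusRd

[1] P0: load  L3 | P0:S(20), P1:I, P2:I, P3:I | bus: BusRd
[2] P1: store L0 := 9 | P0:I, P1:M(9), P2:I, P3:I | bus: BusRdX
[3] P1: load  L3 | P0:S(20), P1:S(20), P2:I, P3:I | bus: BusRd
[4] P0: load  L3 | P0:S(20), P1:S(20), P2:I, P3:I | bus: none
[5] P2: load  L3 | P0:S(20), P1:S(20), P2:S(20), P3:I | bus: BusRd
[6] P0: load  L3 | P0:S(20), P1:S(20), P2:S(20), P3:I | bus: none
[7] P2: load  L3 | P0:S(20), P1:S(20), P2:S(20), P3:I | bus: none
[8] P1: store L3 := 14 | P0:I, P1:M(14), P2:I, P3:I | bus: BusRdX
[9] P0: load  L3 | P0:S(14), P1:S(14), P2:I, P3:I | bus: BusRd,Flush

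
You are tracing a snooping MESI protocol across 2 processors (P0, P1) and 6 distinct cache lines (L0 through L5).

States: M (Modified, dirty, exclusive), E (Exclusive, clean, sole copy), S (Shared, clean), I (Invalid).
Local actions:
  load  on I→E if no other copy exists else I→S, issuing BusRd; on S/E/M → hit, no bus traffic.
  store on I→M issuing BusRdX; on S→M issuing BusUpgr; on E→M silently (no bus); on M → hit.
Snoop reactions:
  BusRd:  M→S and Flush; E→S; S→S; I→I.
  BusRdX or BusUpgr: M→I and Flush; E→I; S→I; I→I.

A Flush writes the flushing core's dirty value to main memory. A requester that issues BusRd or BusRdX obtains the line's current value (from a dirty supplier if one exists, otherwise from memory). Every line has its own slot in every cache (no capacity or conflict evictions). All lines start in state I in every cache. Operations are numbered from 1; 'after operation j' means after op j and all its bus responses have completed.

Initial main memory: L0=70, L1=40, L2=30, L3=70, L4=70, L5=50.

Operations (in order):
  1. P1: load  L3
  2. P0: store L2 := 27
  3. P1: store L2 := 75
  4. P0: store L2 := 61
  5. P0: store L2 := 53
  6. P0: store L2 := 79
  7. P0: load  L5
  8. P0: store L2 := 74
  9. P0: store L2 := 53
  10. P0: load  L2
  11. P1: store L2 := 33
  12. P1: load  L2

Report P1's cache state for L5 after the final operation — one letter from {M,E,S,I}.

state = I

[1] P1: load  L3 | P0:I, P1:E(70) | bus: BusRd
[2] P0: store L2 := 27 | P0:M(27), P1:I | bus: BusRdX
[3] P1: store L2 := 75 | P0:I, P1:M(75) | bus: BusRdX,Flush
[4] P0: store L2 := 61 | P0:M(61), P1:I | bus: BusRdX,Flush
[5] P0: store L2 := 53 | P0:M(53), P1:I | bus: none
[6] P0: store L2 := 79 | P0:M(79), P1:I | bus: none
[7] P0: load  L5 | P0:E(50), P1:I | bus: BusRd
[8] P0: store L2 := 74 | P0:M(74), P1:I | bus: none
[9] P0: store L2 := 53 | P0:M(53), P1:I | bus: none
[10] P0: load  L2 | P0:M(53), P1:I | bus: none
[11] P1: store L2 := 33 | P0:I, P1:M(33) | bus: BusRdX,Flush
[12] P1: load  L2 | P0:I, P1:M(33) | bus: none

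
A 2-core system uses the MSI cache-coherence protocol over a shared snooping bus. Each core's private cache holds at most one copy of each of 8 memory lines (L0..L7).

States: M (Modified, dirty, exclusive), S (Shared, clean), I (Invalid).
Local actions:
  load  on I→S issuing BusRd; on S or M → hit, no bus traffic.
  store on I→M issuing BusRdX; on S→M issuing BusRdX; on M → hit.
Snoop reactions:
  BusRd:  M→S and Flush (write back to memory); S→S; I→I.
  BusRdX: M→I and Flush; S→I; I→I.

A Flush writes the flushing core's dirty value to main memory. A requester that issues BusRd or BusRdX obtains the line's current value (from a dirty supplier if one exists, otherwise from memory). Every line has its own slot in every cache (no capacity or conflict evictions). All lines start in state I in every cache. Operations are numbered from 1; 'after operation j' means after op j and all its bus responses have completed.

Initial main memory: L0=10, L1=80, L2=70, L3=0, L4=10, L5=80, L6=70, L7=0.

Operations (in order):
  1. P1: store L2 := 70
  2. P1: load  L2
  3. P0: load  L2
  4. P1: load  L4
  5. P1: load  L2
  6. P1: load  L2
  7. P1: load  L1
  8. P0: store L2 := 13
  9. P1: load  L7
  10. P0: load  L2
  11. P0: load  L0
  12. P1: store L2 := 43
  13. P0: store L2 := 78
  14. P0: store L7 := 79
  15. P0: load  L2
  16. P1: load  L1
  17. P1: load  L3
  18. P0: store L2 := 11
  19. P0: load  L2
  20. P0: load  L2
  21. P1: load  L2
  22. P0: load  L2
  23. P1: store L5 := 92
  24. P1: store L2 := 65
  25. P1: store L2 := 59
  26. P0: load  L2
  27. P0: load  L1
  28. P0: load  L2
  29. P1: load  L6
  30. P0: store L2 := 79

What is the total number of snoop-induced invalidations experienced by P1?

  op1 P1: store L2 := 70 → I/M on L2; bus BusRdX; mem=70
  op2 P1: load  L2 → I/M on L2; bus (none); mem=70
  op3 P0: load  L2 → S/S on L2; bus BusRd Flush; mem=70
  op4 P1: load  L4 → I/S on L4; bus BusRd; mem=10
  op5 P1: load  L2 → S/S on L2; bus (none); mem=70
  op6 P1: load  L2 → S/S on L2; bus (none); mem=70
  op7 P1: load  L1 → I/S on L1; bus BusRd; mem=80
  op8 P0: store L2 := 13 → M/I on L2; bus BusRdX; mem=70
  op9 P1: load  L7 → I/S on L7; bus BusRd; mem=0
  op10 P0: load  L2 → M/I on L2; bus (none); mem=70
  op11 P0: load  L0 → S/I on L0; bus BusRd; mem=10
  op12 P1: store L2 := 43 → I/M on L2; bus BusRdX Flush; mem=13
  op13 P0: store L2 := 78 → M/I on L2; bus BusRdX Flush; mem=43
  op14 P0: store L7 := 79 → M/I on L7; bus BusRdX; mem=0
  op15 P0: load  L2 → M/I on L2; bus (none); mem=43
  op16 P1: load  L1 → I/S on L1; bus (none); mem=80
  op17 P1: load  L3 → I/S on L3; bus BusRd; mem=0
  op18 P0: store L2 := 11 → M/I on L2; bus (none); mem=43
  op19 P0: load  L2 → M/I on L2; bus (none); mem=43
  op20 P0: load  L2 → M/I on L2; bus (none); mem=43
  op21 P1: load  L2 → S/S on L2; bus BusRd Flush; mem=11
  op22 P0: load  L2 → S/S on L2; bus (none); mem=11
  op23 P1: store L5 := 92 → I/M on L5; bus BusRdX; mem=80
  op24 P1: store L2 := 65 → I/M on L2; bus BusRdX; mem=11
  op25 P1: store L2 := 59 → I/M on L2; bus (none); mem=11
  op26 P0: load  L2 → S/S on L2; bus BusRd Flush; mem=59
  op27 P0: load  L1 → S/S on L1; bus BusRd; mem=80
  op28 P0: load  L2 → S/S on L2; bus (none); mem=59
  op29 P1: load  L6 → I/S on L6; bus BusRd; mem=70
  op30 P0: store L2 := 79 → M/I on L2; bus BusRdX; mem=59

invalidations = 4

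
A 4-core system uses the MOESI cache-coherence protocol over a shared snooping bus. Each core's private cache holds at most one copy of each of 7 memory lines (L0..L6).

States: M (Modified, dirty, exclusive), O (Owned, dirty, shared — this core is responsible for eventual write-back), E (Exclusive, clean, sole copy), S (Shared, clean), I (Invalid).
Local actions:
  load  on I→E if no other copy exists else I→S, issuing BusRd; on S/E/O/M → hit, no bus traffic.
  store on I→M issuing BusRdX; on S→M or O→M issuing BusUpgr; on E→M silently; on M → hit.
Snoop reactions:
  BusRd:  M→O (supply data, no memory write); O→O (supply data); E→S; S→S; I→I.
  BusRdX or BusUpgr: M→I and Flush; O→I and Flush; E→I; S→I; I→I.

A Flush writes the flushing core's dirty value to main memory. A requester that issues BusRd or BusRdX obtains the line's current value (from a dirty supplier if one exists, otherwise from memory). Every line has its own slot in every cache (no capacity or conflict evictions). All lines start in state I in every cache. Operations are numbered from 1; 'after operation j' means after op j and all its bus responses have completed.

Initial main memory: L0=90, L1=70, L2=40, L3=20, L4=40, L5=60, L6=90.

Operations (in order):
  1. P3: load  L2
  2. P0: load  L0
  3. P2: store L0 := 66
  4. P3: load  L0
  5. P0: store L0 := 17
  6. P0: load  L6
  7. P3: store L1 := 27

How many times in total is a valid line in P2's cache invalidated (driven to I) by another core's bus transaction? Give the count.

invalidations = 1

  op1 P3: load  L2 → I/I/I/E on L2; bus BusRd; mem=40
  op2 P0: load  L0 → E/I/I/I on L0; bus BusRd; mem=90
  op3 P2: store L0 := 66 → I/I/M/I on L0; bus BusRdX; mem=90
  op4 P3: load  L0 → I/I/O/S on L0; bus BusRd; mem=90
  op5 P0: store L0 := 17 → M/I/I/I on L0; bus BusRdX Flush; mem=66
  op6 P0: load  L6 → E/I/I/I on L6; bus BusRd; mem=90
  op7 P3: store L1 := 27 → I/I/I/M on L1; bus BusRdX; mem=70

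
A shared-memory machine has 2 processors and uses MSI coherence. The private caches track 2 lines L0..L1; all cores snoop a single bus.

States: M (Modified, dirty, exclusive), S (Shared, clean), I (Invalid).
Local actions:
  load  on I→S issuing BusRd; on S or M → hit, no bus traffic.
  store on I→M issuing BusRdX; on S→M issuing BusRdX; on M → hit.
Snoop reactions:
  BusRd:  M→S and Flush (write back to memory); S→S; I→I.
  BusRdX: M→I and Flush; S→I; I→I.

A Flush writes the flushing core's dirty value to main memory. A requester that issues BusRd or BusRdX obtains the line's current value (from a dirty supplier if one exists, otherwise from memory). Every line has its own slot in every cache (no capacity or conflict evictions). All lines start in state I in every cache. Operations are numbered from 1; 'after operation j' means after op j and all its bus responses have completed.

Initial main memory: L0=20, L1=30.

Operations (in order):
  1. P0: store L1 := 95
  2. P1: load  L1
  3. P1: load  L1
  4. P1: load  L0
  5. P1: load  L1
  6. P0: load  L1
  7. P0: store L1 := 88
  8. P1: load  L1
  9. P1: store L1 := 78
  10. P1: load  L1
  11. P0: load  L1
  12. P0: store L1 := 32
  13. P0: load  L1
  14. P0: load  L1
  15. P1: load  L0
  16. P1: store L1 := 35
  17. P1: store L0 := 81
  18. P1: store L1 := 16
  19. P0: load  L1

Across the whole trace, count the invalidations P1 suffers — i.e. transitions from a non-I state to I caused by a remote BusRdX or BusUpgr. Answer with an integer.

1. P0: store L1 := 95  bus=[BusRdX]  L1: P0=M P1=I  mem[L1]=30
2. P1: load  L1  bus=[BusRd,Flush]  L1: P0=S P1=S  mem[L1]=95
3. P1: load  L1  bus=[-]  L1: P0=S P1=S  mem[L1]=95
4. P1: load  L0  bus=[BusRd]  L0: P0=I P1=S  mem[L0]=20
5. P1: load  L1  bus=[-]  L1: P0=S P1=S  mem[L1]=95
6. P0: load  L1  bus=[-]  L1: P0=S P1=S  mem[L1]=95
7. P0: store L1 := 88  bus=[BusRdX]  L1: P0=M P1=I  mem[L1]=95
8. P1: load  L1  bus=[BusRd,Flush]  L1: P0=S P1=S  mem[L1]=88
9. P1: store L1 := 78  bus=[BusRdX]  L1: P0=I P1=M  mem[L1]=88
10. P1: load  L1  bus=[-]  L1: P0=I P1=M  mem[L1]=88
11. P0: load  L1  bus=[BusRd,Flush]  L1: P0=S P1=S  mem[L1]=78
12. P0: store L1 := 32  bus=[BusRdX]  L1: P0=M P1=I  mem[L1]=78
13. P0: load  L1  bus=[-]  L1: P0=M P1=I  mem[L1]=78
14. P0: load  L1  bus=[-]  L1: P0=M P1=I  mem[L1]=78
15. P1: load  L0  bus=[-]  L0: P0=I P1=S  mem[L0]=20
16. P1: store L1 := 35  bus=[BusRdX,Flush]  L1: P0=I P1=M  mem[L1]=32
17. P1: store L0 := 81  bus=[BusRdX]  L0: P0=I P1=M  mem[L0]=20
18. P1: store L1 := 16  bus=[-]  L1: P0=I P1=M  mem[L1]=32
19. P0: load  L1  bus=[BusRd,Flush]  L1: P0=S P1=S  mem[L1]=16

invalidations = 2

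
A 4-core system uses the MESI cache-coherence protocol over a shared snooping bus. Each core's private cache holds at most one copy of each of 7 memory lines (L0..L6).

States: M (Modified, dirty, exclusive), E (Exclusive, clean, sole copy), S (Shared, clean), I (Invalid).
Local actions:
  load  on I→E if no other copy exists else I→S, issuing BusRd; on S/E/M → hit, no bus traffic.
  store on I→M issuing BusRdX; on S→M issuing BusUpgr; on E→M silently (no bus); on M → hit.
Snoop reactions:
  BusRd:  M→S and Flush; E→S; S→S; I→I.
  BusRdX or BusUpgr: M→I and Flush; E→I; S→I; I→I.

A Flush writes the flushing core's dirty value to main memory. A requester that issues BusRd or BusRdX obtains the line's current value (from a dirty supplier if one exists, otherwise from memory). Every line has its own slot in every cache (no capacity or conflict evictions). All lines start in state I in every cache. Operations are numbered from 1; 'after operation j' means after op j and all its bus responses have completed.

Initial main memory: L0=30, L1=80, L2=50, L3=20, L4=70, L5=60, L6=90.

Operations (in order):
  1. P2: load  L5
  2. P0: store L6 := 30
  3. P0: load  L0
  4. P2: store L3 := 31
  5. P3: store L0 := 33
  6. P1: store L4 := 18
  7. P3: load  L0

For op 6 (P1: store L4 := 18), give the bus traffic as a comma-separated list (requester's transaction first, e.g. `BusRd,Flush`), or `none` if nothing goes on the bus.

bus = BusRdX

1. P2: load  L5  bus=[BusRd]  L5: P0=I P1=I P2=E P3=I  mem[L5]=60
2. P0: store L6 := 30  bus=[BusRdX]  L6: P0=M P1=I P2=I P3=I  mem[L6]=90
3. P0: load  L0  bus=[BusRd]  L0: P0=E P1=I P2=I P3=I  mem[L0]=30
4. P2: store L3 := 31  bus=[BusRdX]  L3: P0=I P1=I P2=M P3=I  mem[L3]=20
5. P3: store L0 := 33  bus=[BusRdX]  L0: P0=I P1=I P2=I P3=M  mem[L0]=30
6. P1: store L4 := 18  bus=[BusRdX]  L4: P0=I P1=M P2=I P3=I  mem[L4]=70
7. P3: load  L0  bus=[-]  L0: P0=I P1=I P2=I P3=M  mem[L0]=30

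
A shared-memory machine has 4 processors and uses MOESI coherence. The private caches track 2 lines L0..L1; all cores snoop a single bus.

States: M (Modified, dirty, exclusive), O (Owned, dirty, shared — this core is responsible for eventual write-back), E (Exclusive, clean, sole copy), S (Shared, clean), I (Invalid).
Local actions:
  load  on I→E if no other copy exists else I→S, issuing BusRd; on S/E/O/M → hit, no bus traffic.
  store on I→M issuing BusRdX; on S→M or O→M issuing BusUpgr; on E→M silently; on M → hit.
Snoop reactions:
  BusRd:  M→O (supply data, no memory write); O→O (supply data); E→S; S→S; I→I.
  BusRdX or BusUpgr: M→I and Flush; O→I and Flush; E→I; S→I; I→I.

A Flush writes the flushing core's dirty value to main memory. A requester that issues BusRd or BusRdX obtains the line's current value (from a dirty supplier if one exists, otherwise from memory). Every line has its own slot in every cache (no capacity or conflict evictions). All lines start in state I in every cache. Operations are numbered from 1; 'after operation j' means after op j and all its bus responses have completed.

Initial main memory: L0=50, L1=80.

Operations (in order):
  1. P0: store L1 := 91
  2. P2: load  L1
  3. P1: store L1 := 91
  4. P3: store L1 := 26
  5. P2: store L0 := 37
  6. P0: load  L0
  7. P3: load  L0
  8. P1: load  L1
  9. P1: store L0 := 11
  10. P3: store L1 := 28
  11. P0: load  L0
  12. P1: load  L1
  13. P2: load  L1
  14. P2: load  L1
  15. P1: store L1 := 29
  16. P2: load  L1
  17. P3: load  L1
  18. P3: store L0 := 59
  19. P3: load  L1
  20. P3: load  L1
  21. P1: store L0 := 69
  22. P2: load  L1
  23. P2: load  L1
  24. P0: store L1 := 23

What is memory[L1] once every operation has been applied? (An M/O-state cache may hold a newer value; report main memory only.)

  op1 P0: store L1 := 91 → M/I/I/I on L1; bus BusRdX; mem=80
  op2 P2: load  L1 → O/I/S/I on L1; bus BusRd; mem=80
  op3 P1: store L1 := 91 → I/M/I/I on L1; bus BusRdX Flush; mem=91
  op4 P3: store L1 := 26 → I/I/I/M on L1; bus BusRdX Flush; mem=91
  op5 P2: store L0 := 37 → I/I/M/I on L0; bus BusRdX; mem=50
  op6 P0: load  L0 → S/I/O/I on L0; bus BusRd; mem=50
  op7 P3: load  L0 → S/I/O/S on L0; bus BusRd; mem=50
  op8 P1: load  L1 → I/S/I/O on L1; bus BusRd; mem=91
  op9 P1: store L0 := 11 → I/M/I/I on L0; bus BusRdX Flush; mem=37
  op10 P3: store L1 := 28 → I/I/I/M on L1; bus BusUpgr; mem=91
  op11 P0: load  L0 → S/O/I/I on L0; bus BusRd; mem=37
  op12 P1: load  L1 → I/S/I/O on L1; bus BusRd; mem=91
  op13 P2: load  L1 → I/S/S/O on L1; bus BusRd; mem=91
  op14 P2: load  L1 → I/S/S/O on L1; bus (none); mem=91
  op15 P1: store L1 := 29 → I/M/I/I on L1; bus BusUpgr Flush; mem=28
  op16 P2: load  L1 → I/O/S/I on L1; bus BusRd; mem=28
  op17 P3: load  L1 → I/O/S/S on L1; bus BusRd; mem=28
  op18 P3: store L0 := 59 → I/I/I/M on L0; bus BusRdX Flush; mem=11
  op19 P3: load  L1 → I/O/S/S on L1; bus (none); mem=28
  op20 P3: load  L1 → I/O/S/S on L1; bus (none); mem=28
  op21 P1: store L0 := 69 → I/M/I/I on L0; bus BusRdX Flush; mem=59
  op22 P2: load  L1 → I/O/S/S on L1; bus (none); mem=28
  op23 P2: load  L1 → I/O/S/S on L1; bus (none); mem=28
  op24 P0: store L1 := 23 → M/I/I/I on L1; bus BusRdX Flush; mem=29

memory[L1] = 29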